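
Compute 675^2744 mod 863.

429

Compute successive squares:
2744 in binary is 101010111000, i.e. 2744 = 2048 + 512 + 128 + 32 + 16 + 8.
675^1 ≡ 675 (mod 863)
675^2 ≡ 675^2 = 455625 ≡ 824 (mod 863)
675^4 ≡ 824^2 = 678976 ≡ 658 (mod 863)
675^8 ≡ 658^2 = 432964 ≡ 601 (mod 863)
675^16 ≡ 601^2 = 361201 ≡ 467 (mod 863)
675^32 ≡ 467^2 = 218089 ≡ 613 (mod 863)
675^64 ≡ 613^2 = 375769 ≡ 364 (mod 863)
675^128 ≡ 364^2 = 132496 ≡ 457 (mod 863)
675^256 ≡ 457^2 = 208849 ≡ 3 (mod 863)
675^512 ≡ 3^2 = 9 (mod 863)
675^1024 ≡ 9^2 = 81 (mod 863)
675^2048 ≡ 81^2 = 6561 ≡ 520 (mod 863)
675^2744 = 675^2048 * 675^512 * 675^128 * 675^32 * 675^16 * 675^8 ≡ 520 * 9 * 457 * 613 * 467 * 601 (mod 863).
Accumulate the product:
520 * 9 = 4680 ≡ 365
365 * 457 = 166805 ≡ 246
246 * 613 = 150798 ≡ 636
636 * 467 = 297012 ≡ 140
140 * 601 = 84140 ≡ 429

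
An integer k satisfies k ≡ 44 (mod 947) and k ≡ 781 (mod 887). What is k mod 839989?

947⁻¹ mod 887: 947*547 ≡ 1 (mod 887), so 947⁻¹ ≡ 547.
k = 44 + 947*((781 − 44)*547 mod 887) = 44 + 947*441 = 417671.
Check: 417671 mod 947 = 44, 417671 mod 887 = 781. ✓

417671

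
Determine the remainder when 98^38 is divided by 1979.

Compute successive squares:
38 in binary is 100110, i.e. 38 = 32 + 4 + 2.
98^1 ≡ 98 (mod 1979)
98^2 ≡ 98^2 = 9604 ≡ 1688 (mod 1979)
98^4 ≡ 1688^2 = 2849344 ≡ 1563 (mod 1979)
98^8 ≡ 1563^2 = 2442969 ≡ 883 (mod 1979)
98^16 ≡ 883^2 = 779689 ≡ 1942 (mod 1979)
98^32 ≡ 1942^2 = 3771364 ≡ 1369 (mod 1979)
98^38 = 98^32 · 98^4 · 98^2 ≡ 1369 · 1563 · 1688 (mod 1979).
Accumulate the product:
1369 · 1563 = 2139747 ≡ 448
448 · 1688 = 756224 ≡ 246

246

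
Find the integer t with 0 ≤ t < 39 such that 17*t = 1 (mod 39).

Run the extended Euclidean algorithm:
39 = 2·17 + 5
17 = 3·5 + 2
5 = 2·2 + 1
2 = 2·1 + 0
gcd(17, 39) = 1, so the inverse exists.
Back-substitute for 1:
1 = 1·5 − 2·2
  = −2·17 + 7·5
  = 7·39 − 16·17
So 17⁻¹ ≡ −16 ≡ 23 (mod 39).

23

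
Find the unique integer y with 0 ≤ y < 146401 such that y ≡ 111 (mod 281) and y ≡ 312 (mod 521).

281⁻¹ mod 521: 281×89 ≡ 1 (mod 521), so 281⁻¹ ≡ 89.
y = 111 + 281×((312 − 111)×89 mod 521) = 111 + 281×175 = 49286.

49286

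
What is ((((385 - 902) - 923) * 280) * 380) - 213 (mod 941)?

385 - 902 = -517 ≡ 424 (mod 941)
424 - 923 = -499 ≡ 442 (mod 941)
442 * 280 = 123760 ≡ 489 (mod 941)
489 * 380 = 185820 ≡ 443 (mod 941)
443 - 213 = 230

230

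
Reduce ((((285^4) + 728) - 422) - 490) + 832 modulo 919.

(285)^4 ≡ 544 (mod 919)
544 + 728 = 1272 ≡ 353 (mod 919)
353 - 422 = -69 ≡ 850 (mod 919)
850 - 490 = 360
360 + 832 = 1192 ≡ 273 (mod 919)

273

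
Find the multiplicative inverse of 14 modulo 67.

Run the extended Euclidean algorithm:
67 = 4×14 + 11
14 = 1×11 + 3
11 = 3×3 + 2
3 = 1×2 + 1
2 = 2×1 + 0
gcd(14, 67) = 1, so the inverse exists.
Back-substitute for 1:
1 = 1×3 − 1×2
  = −1×11 + 4×3
  = 4×14 − 5×11
  = −5×67 + 24×14
So 14⁻¹ ≡ 24 (mod 67).

24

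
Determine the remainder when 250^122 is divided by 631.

169

250^1 ≡ 250 (mod 631)
250^2 ≡ 250^2 = 62500 ≡ 31 (mod 631)
250^4 ≡ 31^2 = 961 ≡ 330 (mod 631)
250^8 ≡ 330^2 = 108900 ≡ 368 (mod 631)
250^16 ≡ 368^2 = 135424 ≡ 390 (mod 631)
250^32 ≡ 390^2 = 152100 ≡ 29 (mod 631)
250^64 ≡ 29^2 = 841 ≡ 210 (mod 631)
250^122 = 250^64 * 250^32 * 250^16 * 250^8 * 250^2 ≡ 210 * 29 * 390 * 368 * 31 (mod 631).
Accumulate the product:
210 * 29 = 6090 ≡ 411
411 * 390 = 160290 ≡ 16
16 * 368 = 5888 ≡ 209
209 * 31 = 6479 ≡ 169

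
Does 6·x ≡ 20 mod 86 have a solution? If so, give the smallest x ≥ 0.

gcd(6, 86) = 2, and 2 | 20, so solutions exist.
Divide through by 2: 3·x ≡ 10 mod 43.
3⁻¹ ≡ 29 (mod 43).
x ≡ 29·10 ≡ 32 (mod 43).
The smallest non-negative solution is x = 32.

32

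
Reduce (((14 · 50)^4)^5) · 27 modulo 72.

0

14 · 50 = 700 ≡ 52 (mod 72)
(52)^4 ≡ 16 (mod 72)
(16)^5 ≡ 40 (mod 72)
40 · 27 = 1080 ≡ 0 (mod 72)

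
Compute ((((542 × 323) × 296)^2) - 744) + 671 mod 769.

542 × 323 = 175066 ≡ 503 (mod 769)
503 × 296 = 148888 ≡ 471 (mod 769)
(471)^2 ≡ 369 (mod 769)
369 - 744 = -375 ≡ 394 (mod 769)
394 + 671 = 1065 ≡ 296 (mod 769)

296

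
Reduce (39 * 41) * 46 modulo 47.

39 * 41 = 1599 ≡ 1 (mod 47)
1 * 46 = 46

46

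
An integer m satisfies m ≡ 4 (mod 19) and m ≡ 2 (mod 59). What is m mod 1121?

19⁻¹ mod 59: 19·28 ≡ 1 (mod 59), so 19⁻¹ ≡ 28.
m = 4 + 19·((2 − 4)·28 mod 59) = 4 + 19·3 = 61.

61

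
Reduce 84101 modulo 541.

84101 = 155*541 + 246, so 84101 ≡ 246 (mod 541).

246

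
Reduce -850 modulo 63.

32

-850 = -14·63 + 32, so -850 ≡ 32 (mod 63).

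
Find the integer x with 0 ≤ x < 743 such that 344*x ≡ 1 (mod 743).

Run the extended Euclidean algorithm:
743 = 2*344 + 55
344 = 6*55 + 14
55 = 3*14 + 13
14 = 1*13 + 1
13 = 13*1 + 0
gcd(344, 743) = 1, so the inverse exists.
Bézout: 1 = −25*743 + 54*344.
So 344⁻¹ ≡ 54 (mod 743).

54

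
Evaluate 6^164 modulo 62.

164 in binary is 10100100, i.e. 164 = 128 + 32 + 4.
6^1 ≡ 6 (mod 62)
6^2 ≡ 6^2 = 36 (mod 62)
6^4 ≡ 36^2 = 1296 ≡ 56 (mod 62)
6^8 ≡ 56^2 = 3136 ≡ 36 (mod 62)
6^16 ≡ 36^2 = 1296 ≡ 56 (mod 62)
6^32 ≡ 56^2 = 3136 ≡ 36 (mod 62)
6^64 ≡ 36^2 = 1296 ≡ 56 (mod 62)
6^128 ≡ 56^2 = 3136 ≡ 36 (mod 62)
6^164 = 6^128 · 6^32 · 6^4 ≡ 36 · 36 · 56 (mod 62).
Accumulate the product:
36 · 36 = 1296 ≡ 56
56 · 56 = 3136 ≡ 36

36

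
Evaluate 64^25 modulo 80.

25 in binary is 11001, i.e. 25 = 16 + 8 + 1.
64^1 ≡ 64 (mod 80)
64^2 ≡ 64^2 = 4096 ≡ 16 (mod 80)
64^4 ≡ 16^2 = 256 ≡ 16 (mod 80)
64^8 ≡ 16^2 = 256 ≡ 16 (mod 80)
64^16 ≡ 16^2 = 256 ≡ 16 (mod 80)
64^25 = 64^16 × 64^8 × 64^1 ≡ 16 × 16 × 64 (mod 80).
Accumulate the product:
16 × 16 = 256 ≡ 16
16 × 64 = 1024 ≡ 64

64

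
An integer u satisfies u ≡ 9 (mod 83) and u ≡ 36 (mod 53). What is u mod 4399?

83⁻¹ mod 53: 83×23 ≡ 1 (mod 53), so 83⁻¹ ≡ 23.
u = 9 + 83×((36 − 9)×23 mod 53) = 9 + 83×38 = 3163.
Check: 3163 mod 83 = 9, 3163 mod 53 = 36. ✓

3163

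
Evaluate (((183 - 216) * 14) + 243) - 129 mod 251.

154

183 - 216 = -33 ≡ 218 (mod 251)
218 * 14 = 3052 ≡ 40 (mod 251)
40 + 243 = 283 ≡ 32 (mod 251)
32 - 129 = -97 ≡ 154 (mod 251)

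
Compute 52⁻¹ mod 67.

58

Run the extended Euclidean algorithm:
67 = 1*52 + 15
52 = 3*15 + 7
15 = 2*7 + 1
7 = 7*1 + 0
gcd(52, 67) = 1, so the inverse exists.
Bézout: 1 = 7*67 − 9*52.
So 52⁻¹ ≡ −9 ≡ 58 (mod 67).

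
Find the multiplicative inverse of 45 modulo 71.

71 = 1×45 + 26
45 = 1×26 + 19
26 = 1×19 + 7
19 = 2×7 + 5
7 = 1×5 + 2
5 = 2×2 + 1
2 = 2×1 + 0
gcd(45, 71) = 1, so the inverse exists.
Bézout: 1 = −19×71 + 30×45.
So 45⁻¹ ≡ 30 (mod 71).

30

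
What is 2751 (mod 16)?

15

2751 = 171·16 + 15, so 2751 ≡ 15 (mod 16).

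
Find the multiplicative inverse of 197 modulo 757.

By the extended Euclidean algorithm:
757 = 3×197 + 166
197 = 1×166 + 31
166 = 5×31 + 11
31 = 2×11 + 9
11 = 1×9 + 2
9 = 4×2 + 1
2 = 2×1 + 0
gcd(197, 757) = 1, so the inverse exists.
Bézout: 1 = −89×757 + 342×197.
So 197⁻¹ ≡ 342 (mod 757).

342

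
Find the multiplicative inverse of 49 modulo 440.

Run the extended Euclidean algorithm:
440 = 8·49 + 48
49 = 1·48 + 1
48 = 48·1 + 0
gcd(49, 440) = 1, so the inverse exists.
Bézout: 1 = −1·440 + 9·49.
So 49⁻¹ ≡ 9 (mod 440).

9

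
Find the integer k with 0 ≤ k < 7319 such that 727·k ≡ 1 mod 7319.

Apply the Euclidean algorithm and back-substitute:
7319 = 10·727 + 49
727 = 14·49 + 41
49 = 1·41 + 8
41 = 5·8 + 1
8 = 8·1 + 0
gcd(727, 7319) = 1, so the inverse exists.
Bézout: 1 = −89·7319 + 896·727.
So 727⁻¹ ≡ 896 (mod 7319).

896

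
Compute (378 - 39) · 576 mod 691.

378 - 39 = 339
339 · 576 = 195264 ≡ 402 (mod 691)

402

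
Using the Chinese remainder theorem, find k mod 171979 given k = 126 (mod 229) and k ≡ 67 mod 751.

89436

229⁻¹ mod 751: 229*528 ≡ 1 (mod 751), so 229⁻¹ ≡ 528.
k = 126 + 229*((67 − 126)*528 mod 751) = 126 + 229*390 = 89436.
Check: 89436 mod 229 = 126, 89436 mod 751 = 67. ✓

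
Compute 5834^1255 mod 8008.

6744

Using repeated squaring:
1255 in binary is 10011100111, i.e. 1255 = 1024 + 128 + 64 + 32 + 4 + 2 + 1.
5834^1 ≡ 5834 (mod 8008)
5834^2 ≡ 5834^2 = 34035556 ≡ 1556 (mod 8008)
5834^4 ≡ 1556^2 = 2421136 ≡ 2720 (mod 8008)
5834^8 ≡ 2720^2 = 7398400 ≡ 7016 (mod 8008)
5834^16 ≡ 7016^2 = 49224256 ≡ 7088 (mod 8008)
5834^32 ≡ 7088^2 = 50239744 ≡ 5560 (mod 8008)
5834^64 ≡ 5560^2 = 30913600 ≡ 2720 (mod 8008)
5834^128 ≡ 2720^2 = 7398400 ≡ 7016 (mod 8008)
5834^256 ≡ 7016^2 = 49224256 ≡ 7088 (mod 8008)
5834^512 ≡ 7088^2 = 50239744 ≡ 5560 (mod 8008)
5834^1024 ≡ 5560^2 = 30913600 ≡ 2720 (mod 8008)
5834^1255 = 5834^1024 * 5834^128 * 5834^64 * 5834^32 * 5834^4 * 5834^2 * 5834^1 ≡ 2720 * 7016 * 2720 * 5560 * 2720 * 1556 * 5834 (mod 8008).
Accumulate the product:
2720 * 7016 = 19083520 ≡ 456
456 * 2720 = 1240320 ≡ 7088
7088 * 5560 = 39409280 ≡ 1912
1912 * 2720 = 5200640 ≡ 3448
3448 * 1556 = 5365088 ≡ 7736
7736 * 5834 = 45131824 ≡ 6744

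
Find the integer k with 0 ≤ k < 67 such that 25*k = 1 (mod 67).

67 = 2*25 + 17
25 = 1*17 + 8
17 = 2*8 + 1
8 = 8*1 + 0
gcd(25, 67) = 1, so the inverse exists.
Back-substitute for 1:
1 = 1*17 − 2*8
  = −2*25 + 3*17
  = 3*67 − 8*25
So 25⁻¹ ≡ −8 ≡ 59 (mod 67).

59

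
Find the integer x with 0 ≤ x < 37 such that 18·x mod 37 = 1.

35

37 = 2·18 + 1
18 = 18·1 + 0
gcd(18, 37) = 1, so the inverse exists.
Bézout: 1 = 1·37 − 2·18.
So 18⁻¹ ≡ −2 ≡ 35 (mod 37).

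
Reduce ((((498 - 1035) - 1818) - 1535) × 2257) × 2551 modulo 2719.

498 - 1035 = -537 ≡ 2182 (mod 2719)
2182 - 1818 = 364
364 - 1535 = -1171 ≡ 1548 (mod 2719)
1548 × 2257 = 3493836 ≡ 2640 (mod 2719)
2640 × 2551 = 6734640 ≡ 2396 (mod 2719)

2396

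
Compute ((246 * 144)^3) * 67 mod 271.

246 * 144 = 35424 ≡ 194 (mod 271)
(194)^3 ≡ 102 (mod 271)
102 * 67 = 6834 ≡ 59 (mod 271)

59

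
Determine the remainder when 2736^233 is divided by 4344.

2088

Using repeated squaring:
233 in binary is 11101001, i.e. 233 = 128 + 64 + 32 + 8 + 1.
2736^1 ≡ 2736 (mod 4344)
2736^2 ≡ 2736^2 = 7485696 ≡ 984 (mod 4344)
2736^4 ≡ 984^2 = 968256 ≡ 3888 (mod 4344)
2736^8 ≡ 3888^2 = 15116544 ≡ 3768 (mod 4344)
2736^16 ≡ 3768^2 = 14197824 ≡ 1632 (mod 4344)
2736^32 ≡ 1632^2 = 2663424 ≡ 552 (mod 4344)
2736^64 ≡ 552^2 = 304704 ≡ 624 (mod 4344)
2736^128 ≡ 624^2 = 389376 ≡ 2760 (mod 4344)
2736^233 = 2736^128 × 2736^64 × 2736^32 × 2736^8 × 2736^1 ≡ 2760 × 624 × 552 × 3768 × 2736 (mod 4344).
Accumulate the product:
2760 × 624 = 1722240 ≡ 2016
2016 × 552 = 1112832 ≡ 768
768 × 3768 = 2893824 ≡ 720
720 × 2736 = 1969920 ≡ 2088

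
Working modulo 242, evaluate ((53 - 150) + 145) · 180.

53 - 150 = -97 ≡ 145 (mod 242)
145 + 145 = 290 ≡ 48 (mod 242)
48 · 180 = 8640 ≡ 170 (mod 242)

170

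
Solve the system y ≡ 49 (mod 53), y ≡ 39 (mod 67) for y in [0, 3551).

53⁻¹ mod 67: 53*43 ≡ 1 (mod 67), so 53⁻¹ ≡ 43.
y = 49 + 53*((39 − 49)*43 mod 67) = 49 + 53*39 = 2116.
Check: 2116 mod 53 = 49, 2116 mod 67 = 39. ✓

2116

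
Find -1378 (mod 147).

92

-1378 = -10·147 + 92, so -1378 ≡ 92 (mod 147).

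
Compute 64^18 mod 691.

Compute successive squares:
18 in binary is 10010, i.e. 18 = 16 + 2.
64^1 ≡ 64 (mod 691)
64^2 ≡ 64^2 = 4096 ≡ 641 (mod 691)
64^4 ≡ 641^2 = 410881 ≡ 427 (mod 691)
64^8 ≡ 427^2 = 182329 ≡ 596 (mod 691)
64^16 ≡ 596^2 = 355216 ≡ 42 (mod 691)
64^18 = 64^16 · 64^2 ≡ 42 · 641 (mod 691).
42 · 641 = 26922 ≡ 664 (mod 691).

664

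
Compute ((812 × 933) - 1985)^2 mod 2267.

812 × 933 = 757596 ≡ 418 (mod 2267)
418 - 1985 = -1567 ≡ 700 (mod 2267)
(700)^2 ≡ 328 (mod 2267)

328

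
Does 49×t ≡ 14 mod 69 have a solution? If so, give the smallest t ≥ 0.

gcd(49, 69) = 1, so a unique solution mod 69 exists.
49⁻¹ ≡ 31 (mod 69).
t ≡ 31×14 ≡ 20 (mod 69).

20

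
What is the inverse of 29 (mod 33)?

8

33 = 1×29 + 4
29 = 7×4 + 1
4 = 4×1 + 0
gcd(29, 33) = 1, so the inverse exists.
Back-substitute for 1:
1 = 1×29 − 7×4
  = −7×33 + 8×29
So 29⁻¹ ≡ 8 (mod 33).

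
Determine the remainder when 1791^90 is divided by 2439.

2169

90 in binary is 1011010, i.e. 90 = 64 + 16 + 8 + 2.
1791^1 ≡ 1791 (mod 2439)
1791^2 ≡ 1791^2 = 3207681 ≡ 396 (mod 2439)
1791^4 ≡ 396^2 = 156816 ≡ 720 (mod 2439)
1791^8 ≡ 720^2 = 518400 ≡ 1332 (mod 2439)
1791^16 ≡ 1332^2 = 1774224 ≡ 1071 (mod 2439)
1791^32 ≡ 1071^2 = 1147041 ≡ 711 (mod 2439)
1791^64 ≡ 711^2 = 505521 ≡ 648 (mod 2439)
1791^90 = 1791^64 · 1791^16 · 1791^8 · 1791^2 ≡ 648 · 1071 · 1332 · 396 (mod 2439).
Accumulate the product:
648 · 1071 = 694008 ≡ 1332
1332 · 1332 = 1774224 ≡ 1071
1071 · 396 = 424116 ≡ 2169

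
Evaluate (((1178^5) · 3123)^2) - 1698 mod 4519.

765

(1178)^5 ≡ 3093 (mod 4519)
3093 · 3123 = 9659439 ≡ 2336 (mod 4519)
(2336)^2 ≡ 2463 (mod 4519)
2463 - 1698 = 765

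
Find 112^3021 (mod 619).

39

By square-and-multiply:
3021 in binary is 101111001101, i.e. 3021 = 2048 + 512 + 256 + 128 + 64 + 8 + 4 + 1.
112^1 ≡ 112 (mod 619)
112^2 ≡ 112^2 = 12544 ≡ 164 (mod 619)
112^4 ≡ 164^2 = 26896 ≡ 279 (mod 619)
112^8 ≡ 279^2 = 77841 ≡ 466 (mod 619)
112^16 ≡ 466^2 = 217156 ≡ 506 (mod 619)
112^32 ≡ 506^2 = 256036 ≡ 389 (mod 619)
112^64 ≡ 389^2 = 151321 ≡ 285 (mod 619)
112^128 ≡ 285^2 = 81225 ≡ 136 (mod 619)
112^256 ≡ 136^2 = 18496 ≡ 545 (mod 619)
112^512 ≡ 545^2 = 297025 ≡ 524 (mod 619)
112^1024 ≡ 524^2 = 274576 ≡ 359 (mod 619)
112^2048 ≡ 359^2 = 128881 ≡ 129 (mod 619)
112^3021 = 112^2048 × 112^512 × 112^256 × 112^128 × 112^64 × 112^8 × 112^4 × 112^1 ≡ 129 × 524 × 545 × 136 × 285 × 466 × 279 × 112 (mod 619).
Accumulate the product:
129 × 524 = 67596 ≡ 125
125 × 545 = 68125 ≡ 35
35 × 136 = 4760 ≡ 427
427 × 285 = 121695 ≡ 371
371 × 466 = 172886 ≡ 185
185 × 279 = 51615 ≡ 238
238 × 112 = 26656 ≡ 39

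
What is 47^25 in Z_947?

Compute successive squares:
25 in binary is 11001, i.e. 25 = 16 + 8 + 1.
47^1 ≡ 47 (mod 947)
47^2 ≡ 47^2 = 2209 ≡ 315 (mod 947)
47^4 ≡ 315^2 = 99225 ≡ 737 (mod 947)
47^8 ≡ 737^2 = 543169 ≡ 538 (mod 947)
47^16 ≡ 538^2 = 289444 ≡ 609 (mod 947)
47^25 = 47^16 · 47^8 · 47^1 ≡ 609 · 538 · 47 (mod 947).
Accumulate the product:
609 · 538 = 327642 ≡ 927
927 · 47 = 43569 ≡ 7

7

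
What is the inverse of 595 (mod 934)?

Apply the Euclidean algorithm and back-substitute:
934 = 1·595 + 339
595 = 1·339 + 256
339 = 1·256 + 83
256 = 3·83 + 7
83 = 11·7 + 6
7 = 1·6 + 1
6 = 6·1 + 0
gcd(595, 934) = 1, so the inverse exists.
Bézout: 1 = −86·934 + 135·595.
So 595⁻¹ ≡ 135 (mod 934).

135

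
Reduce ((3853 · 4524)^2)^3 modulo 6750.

3853 · 4524 = 17430972 ≡ 2472 (mod 6750)
(2472)^2 ≡ 2034 (mod 6750)
(2034)^3 ≡ 54 (mod 6750)

54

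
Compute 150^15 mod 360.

150^1 ≡ 150 (mod 360)
150^2 ≡ 150^2 = 22500 ≡ 180 (mod 360)
150^4 ≡ 180^2 = 32400 ≡ 0 (mod 360)
150^8 ≡ 0^2 = 0 (mod 360)
150^15 = 150^8 * 150^4 * 150^2 * 150^1 ≡ 0 * 0 * 180 * 150 (mod 360).
Accumulate the product:
0 * 0 = 0
0 * 180 = 0
0 * 150 = 0

0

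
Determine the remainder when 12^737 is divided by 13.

Using repeated squaring:
12^1 ≡ 12 (mod 13)
12^2 ≡ 12^2 = 144 ≡ 1 (mod 13)
12^4 ≡ 1^2 = 1 (mod 13)
12^8 ≡ 1^2 = 1 (mod 13)
12^16 ≡ 1^2 = 1 (mod 13)
12^32 ≡ 1^2 = 1 (mod 13)
12^64 ≡ 1^2 = 1 (mod 13)
12^128 ≡ 1^2 = 1 (mod 13)
12^256 ≡ 1^2 = 1 (mod 13)
12^512 ≡ 1^2 = 1 (mod 13)
12^737 = 12^512 · 12^128 · 12^64 · 12^32 · 12^1 ≡ 1 · 1 · 1 · 1 · 12 (mod 13).
Accumulate the product:
1 · 1 = 1
1 · 1 = 1
1 · 1 = 1
1 · 12 = 12

12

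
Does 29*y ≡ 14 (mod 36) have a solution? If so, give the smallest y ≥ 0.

34

gcd(29, 36) = 1, so a unique solution mod 36 exists.
29⁻¹ ≡ 5 (mod 36).
y ≡ 5*14 ≡ 34 (mod 36).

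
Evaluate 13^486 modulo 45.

13^1 ≡ 13 (mod 45)
13^2 ≡ 13^2 = 169 ≡ 34 (mod 45)
13^4 ≡ 34^2 = 1156 ≡ 31 (mod 45)
13^8 ≡ 31^2 = 961 ≡ 16 (mod 45)
13^16 ≡ 16^2 = 256 ≡ 31 (mod 45)
13^32 ≡ 31^2 = 961 ≡ 16 (mod 45)
13^64 ≡ 16^2 = 256 ≡ 31 (mod 45)
13^128 ≡ 31^2 = 961 ≡ 16 (mod 45)
13^256 ≡ 16^2 = 256 ≡ 31 (mod 45)
13^486 = 13^256 * 13^128 * 13^64 * 13^32 * 13^4 * 13^2 ≡ 31 * 16 * 31 * 16 * 31 * 34 (mod 45).
Accumulate the product:
31 * 16 = 496 ≡ 1
1 * 31 = 31
31 * 16 = 496 ≡ 1
1 * 31 = 31
31 * 34 = 1054 ≡ 19

19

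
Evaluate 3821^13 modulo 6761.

Compute successive squares:
13 in binary is 1101, i.e. 13 = 8 + 4 + 1.
3821^1 ≡ 3821 (mod 6761)
3821^2 ≡ 3821^2 = 14600041 ≡ 3042 (mod 6761)
3821^4 ≡ 3042^2 = 9253764 ≡ 4716 (mod 6761)
3821^8 ≡ 4716^2 = 22240656 ≡ 3727 (mod 6761)
3821^13 = 3821^8 · 3821^4 · 3821^1 ≡ 3727 · 4716 · 3821 (mod 6761).
Accumulate the product:
3727 · 4716 = 17576532 ≡ 4693
4693 · 3821 = 17931953 ≡ 1781

1781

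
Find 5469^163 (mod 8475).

Compute successive squares:
163 in binary is 10100011, i.e. 163 = 128 + 32 + 2 + 1.
5469^1 ≡ 5469 (mod 8475)
5469^2 ≡ 5469^2 = 29909961 ≡ 1686 (mod 8475)
5469^4 ≡ 1686^2 = 2842596 ≡ 3471 (mod 8475)
5469^8 ≡ 3471^2 = 12047841 ≡ 4866 (mod 8475)
5469^16 ≡ 4866^2 = 23677956 ≡ 7281 (mod 8475)
5469^32 ≡ 7281^2 = 53012961 ≡ 1836 (mod 8475)
5469^64 ≡ 1836^2 = 3370896 ≡ 6321 (mod 8475)
5469^128 ≡ 6321^2 = 39955041 ≡ 3891 (mod 8475)
5469^163 = 5469^128 * 5469^32 * 5469^2 * 5469^1 ≡ 3891 * 1836 * 1686 * 5469 (mod 8475).
Accumulate the product:
3891 * 1836 = 7143876 ≡ 7926
7926 * 1686 = 13363236 ≡ 6636
6636 * 5469 = 36292284 ≡ 2334

2334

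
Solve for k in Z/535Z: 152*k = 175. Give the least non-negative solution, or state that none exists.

420

gcd(152, 535) = 1, so a unique solution mod 535 exists.
152⁻¹ ≡ 88 (mod 535).
k ≡ 88*175 ≡ 420 (mod 535).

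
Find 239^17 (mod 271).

111

By square-and-multiply:
239^1 ≡ 239 (mod 271)
239^2 ≡ 239^2 = 57121 ≡ 211 (mod 271)
239^4 ≡ 211^2 = 44521 ≡ 77 (mod 271)
239^8 ≡ 77^2 = 5929 ≡ 238 (mod 271)
239^16 ≡ 238^2 = 56644 ≡ 5 (mod 271)
239^17 = 239^16 × 239^1 ≡ 5 × 239 (mod 271).
5 × 239 = 1195 ≡ 111 (mod 271).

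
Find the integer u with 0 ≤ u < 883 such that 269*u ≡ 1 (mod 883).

Apply the Euclidean algorithm and back-substitute:
883 = 3*269 + 76
269 = 3*76 + 41
76 = 1*41 + 35
41 = 1*35 + 6
35 = 5*6 + 5
6 = 1*5 + 1
5 = 5*1 + 0
gcd(269, 883) = 1, so the inverse exists.
Bézout: 1 = −46*883 + 151*269.
So 269⁻¹ ≡ 151 (mod 883).

151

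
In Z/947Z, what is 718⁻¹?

550

Run the extended Euclidean algorithm:
947 = 1×718 + 229
718 = 3×229 + 31
229 = 7×31 + 12
31 = 2×12 + 7
12 = 1×7 + 5
7 = 1×5 + 2
5 = 2×2 + 1
2 = 2×1 + 0
gcd(718, 947) = 1, so the inverse exists.
Back-substitute for 1:
1 = 1×5 − 2×2
  = −2×7 + 3×5
  = 3×12 − 5×7
  = −5×31 + 13×12
  = 13×229 − 96×31
  = −96×718 + 301×229
  = 301×947 − 397×718
So 718⁻¹ ≡ −397 ≡ 550 (mod 947).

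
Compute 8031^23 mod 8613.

23 in binary is 10111, i.e. 23 = 16 + 4 + 2 + 1.
8031^1 ≡ 8031 (mod 8613)
8031^2 ≡ 8031^2 = 64496961 ≡ 2817 (mod 8613)
8031^4 ≡ 2817^2 = 7935489 ≡ 2916 (mod 8613)
8031^8 ≡ 2916^2 = 8503056 ≡ 2025 (mod 8613)
8031^16 ≡ 2025^2 = 4100625 ≡ 837 (mod 8613)
8031^23 = 8031^16 × 8031^4 × 8031^2 × 8031^1 ≡ 837 × 2916 × 2817 × 8031 (mod 8613).
Accumulate the product:
837 × 2916 = 2440692 ≡ 3213
3213 × 2817 = 9051021 ≡ 7371
7371 × 8031 = 59196501 ≡ 7965

7965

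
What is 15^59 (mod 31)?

59 in binary is 111011, i.e. 59 = 32 + 16 + 8 + 2 + 1.
15^1 ≡ 15 (mod 31)
15^2 ≡ 15^2 = 225 ≡ 8 (mod 31)
15^4 ≡ 8^2 = 64 ≡ 2 (mod 31)
15^8 ≡ 2^2 = 4 (mod 31)
15^16 ≡ 4^2 = 16 (mod 31)
15^32 ≡ 16^2 = 256 ≡ 8 (mod 31)
15^59 = 15^32 × 15^16 × 15^8 × 15^2 × 15^1 ≡ 8 × 16 × 4 × 8 × 15 (mod 31).
Accumulate the product:
8 × 16 = 128 ≡ 4
4 × 4 = 16
16 × 8 = 128 ≡ 4
4 × 15 = 60 ≡ 29

29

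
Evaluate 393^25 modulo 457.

114

25 in binary is 11001, i.e. 25 = 16 + 8 + 1.
393^1 ≡ 393 (mod 457)
393^2 ≡ 393^2 = 154449 ≡ 440 (mod 457)
393^4 ≡ 440^2 = 193600 ≡ 289 (mod 457)
393^8 ≡ 289^2 = 83521 ≡ 347 (mod 457)
393^16 ≡ 347^2 = 120409 ≡ 218 (mod 457)
393^25 = 393^16 · 393^8 · 393^1 ≡ 218 · 347 · 393 (mod 457).
Accumulate the product:
218 · 347 = 75646 ≡ 241
241 · 393 = 94713 ≡ 114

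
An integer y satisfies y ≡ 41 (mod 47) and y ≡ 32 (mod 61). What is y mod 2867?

276

47⁻¹ mod 61: 47*13 ≡ 1 (mod 61), so 47⁻¹ ≡ 13.
y = 41 + 47*((32 − 41)*13 mod 61) = 41 + 47*5 = 276.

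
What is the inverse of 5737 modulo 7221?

1270

Run the extended Euclidean algorithm:
7221 = 1*5737 + 1484
5737 = 3*1484 + 1285
1484 = 1*1285 + 199
1285 = 6*199 + 91
199 = 2*91 + 17
91 = 5*17 + 6
17 = 2*6 + 5
6 = 1*5 + 1
5 = 5*1 + 0
gcd(5737, 7221) = 1, so the inverse exists.
Back-substitute for 1:
1 = 1*6 − 1*5
  = −1*17 + 3*6
  = 3*91 − 16*17
  = −16*199 + 35*91
  = 35*1285 − 226*199
  = −226*1484 + 261*1285
  = 261*5737 − 1009*1484
  = −1009*7221 + 1270*5737
So 5737⁻¹ ≡ 1270 (mod 7221).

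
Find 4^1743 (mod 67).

Using repeated squaring:
1743 in binary is 11011001111, i.e. 1743 = 1024 + 512 + 128 + 64 + 8 + 4 + 2 + 1.
4^1 ≡ 4 (mod 67)
4^2 ≡ 4^2 = 16 (mod 67)
4^4 ≡ 16^2 = 256 ≡ 55 (mod 67)
4^8 ≡ 55^2 = 3025 ≡ 10 (mod 67)
4^16 ≡ 10^2 = 100 ≡ 33 (mod 67)
4^32 ≡ 33^2 = 1089 ≡ 17 (mod 67)
4^64 ≡ 17^2 = 289 ≡ 21 (mod 67)
4^128 ≡ 21^2 = 441 ≡ 39 (mod 67)
4^256 ≡ 39^2 = 1521 ≡ 47 (mod 67)
4^512 ≡ 47^2 = 2209 ≡ 65 (mod 67)
4^1024 ≡ 65^2 = 4225 ≡ 4 (mod 67)
4^1743 = 4^1024 · 4^512 · 4^128 · 4^64 · 4^8 · 4^4 · 4^2 · 4^1 ≡ 4 · 65 · 39 · 21 · 10 · 55 · 16 · 4 (mod 67).
Accumulate the product:
4 · 65 = 260 ≡ 59
59 · 39 = 2301 ≡ 23
23 · 21 = 483 ≡ 14
14 · 10 = 140 ≡ 6
6 · 55 = 330 ≡ 62
62 · 16 = 992 ≡ 54
54 · 4 = 216 ≡ 15

15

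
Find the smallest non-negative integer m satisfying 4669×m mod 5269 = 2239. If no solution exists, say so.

gcd(4669, 5269) = 1, so a unique solution mod 5269 exists.
4669⁻¹ ≡ 2011 (mod 5269).
m ≡ 2011×2239 ≡ 2903 (mod 5269).

2903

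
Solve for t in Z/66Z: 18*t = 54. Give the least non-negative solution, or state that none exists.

3

gcd(18, 66) = 6, and 6 | 54, so solutions exist.
Divide through by 6: 3*t mod 11 = 9.
3⁻¹ ≡ 4 (mod 11).
t ≡ 4*9 ≡ 3 (mod 11).
The smallest non-negative solution is t = 3.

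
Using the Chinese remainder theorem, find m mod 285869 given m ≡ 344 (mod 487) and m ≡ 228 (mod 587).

487⁻¹ mod 587: 487×135 ≡ 1 (mod 587), so 487⁻¹ ≡ 135.
m = 344 + 487×((228 − 344)×135 mod 587) = 344 + 487×189 = 92387.
Check: 92387 mod 487 = 344, 92387 mod 587 = 228. ✓

92387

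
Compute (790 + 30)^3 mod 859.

790 + 30 = 820
(820)^3 ≡ 811 (mod 859)

811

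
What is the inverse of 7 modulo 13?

2

Run the extended Euclidean algorithm:
13 = 1*7 + 6
7 = 1*6 + 1
6 = 6*1 + 0
gcd(7, 13) = 1, so the inverse exists.
Back-substitute for 1:
1 = 1*7 − 1*6
  = −1*13 + 2*7
So 7⁻¹ ≡ 2 (mod 13).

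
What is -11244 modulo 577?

-11244 = -20*577 + 296, so -11244 ≡ 296 (mod 577).

296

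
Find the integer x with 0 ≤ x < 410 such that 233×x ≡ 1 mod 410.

227

Run the extended Euclidean algorithm:
410 = 1·233 + 177
233 = 1·177 + 56
177 = 3·56 + 9
56 = 6·9 + 2
9 = 4·2 + 1
2 = 2·1 + 0
gcd(233, 410) = 1, so the inverse exists.
Back-substitute for 1:
1 = 1·9 − 4·2
  = −4·56 + 25·9
  = 25·177 − 79·56
  = −79·233 + 104·177
  = 104·410 − 183·233
So 233⁻¹ ≡ −183 ≡ 227 (mod 410).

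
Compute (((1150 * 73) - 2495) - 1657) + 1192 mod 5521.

3696

1150 * 73 = 83950 ≡ 1135 (mod 5521)
1135 - 2495 = -1360 ≡ 4161 (mod 5521)
4161 - 1657 = 2504
2504 + 1192 = 3696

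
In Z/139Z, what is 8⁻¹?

87

139 = 17*8 + 3
8 = 2*3 + 2
3 = 1*2 + 1
2 = 2*1 + 0
gcd(8, 139) = 1, so the inverse exists.
Back-substitute for 1:
1 = 1*3 − 1*2
  = −1*8 + 3*3
  = 3*139 − 52*8
So 8⁻¹ ≡ −52 ≡ 87 (mod 139).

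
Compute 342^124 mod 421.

99

342^1 ≡ 342 (mod 421)
342^2 ≡ 342^2 = 116964 ≡ 347 (mod 421)
342^4 ≡ 347^2 = 120409 ≡ 3 (mod 421)
342^8 ≡ 3^2 = 9 (mod 421)
342^16 ≡ 9^2 = 81 (mod 421)
342^32 ≡ 81^2 = 6561 ≡ 246 (mod 421)
342^64 ≡ 246^2 = 60516 ≡ 313 (mod 421)
342^124 = 342^64 * 342^32 * 342^16 * 342^8 * 342^4 ≡ 313 * 246 * 81 * 9 * 3 (mod 421).
Accumulate the product:
313 * 246 = 76998 ≡ 376
376 * 81 = 30456 ≡ 144
144 * 9 = 1296 ≡ 33
33 * 3 = 99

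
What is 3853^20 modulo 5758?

Using repeated squaring:
20 in binary is 10100, i.e. 20 = 16 + 4.
3853^1 ≡ 3853 (mod 5758)
3853^2 ≡ 3853^2 = 14845609 ≡ 1485 (mod 5758)
3853^4 ≡ 1485^2 = 2205225 ≡ 5669 (mod 5758)
3853^8 ≡ 5669^2 = 32137561 ≡ 2163 (mod 5758)
3853^16 ≡ 2163^2 = 4678569 ≡ 3073 (mod 5758)
3853^20 = 3853^16 · 3853^4 ≡ 3073 · 5669 (mod 5758).
3073 · 5669 = 17420837 ≡ 2887 (mod 5758).

2887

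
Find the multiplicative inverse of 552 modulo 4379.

2959

By the extended Euclidean algorithm:
4379 = 7×552 + 515
552 = 1×515 + 37
515 = 13×37 + 34
37 = 1×34 + 3
34 = 11×3 + 1
3 = 3×1 + 0
gcd(552, 4379) = 1, so the inverse exists.
Back-substitute for 1:
1 = 1×34 − 11×3
  = −11×37 + 12×34
  = 12×515 − 167×37
  = −167×552 + 179×515
  = 179×4379 − 1420×552
So 552⁻¹ ≡ −1420 ≡ 2959 (mod 4379).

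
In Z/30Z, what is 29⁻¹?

29

30 = 1×29 + 1
29 = 29×1 + 0
gcd(29, 30) = 1, so the inverse exists.
Bézout: 1 = 1×30 − 1×29.
So 29⁻¹ ≡ −1 ≡ 29 (mod 30).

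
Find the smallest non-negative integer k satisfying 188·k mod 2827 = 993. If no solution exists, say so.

1103

gcd(188, 2827) = 1, so a unique solution mod 2827 exists.
188⁻¹ ≡ 2421 (mod 2827).
k ≡ 2421·993 ≡ 1103 (mod 2827).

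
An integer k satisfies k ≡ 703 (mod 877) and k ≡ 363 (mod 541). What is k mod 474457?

877⁻¹ mod 541: 877*95 ≡ 1 (mod 541), so 877⁻¹ ≡ 95.
k = 703 + 877*((363 − 703)*95 mod 541) = 703 + 877*160 = 141023.

141023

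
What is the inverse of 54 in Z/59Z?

59 = 1*54 + 5
54 = 10*5 + 4
5 = 1*4 + 1
4 = 4*1 + 0
gcd(54, 59) = 1, so the inverse exists.
Back-substitute for 1:
1 = 1*5 − 1*4
  = −1*54 + 11*5
  = 11*59 − 12*54
So 54⁻¹ ≡ −12 ≡ 47 (mod 59).

47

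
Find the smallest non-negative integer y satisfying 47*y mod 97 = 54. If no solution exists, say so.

gcd(47, 97) = 1, so a unique solution mod 97 exists.
47⁻¹ ≡ 64 (mod 97).
y ≡ 64*54 ≡ 61 (mod 97).

61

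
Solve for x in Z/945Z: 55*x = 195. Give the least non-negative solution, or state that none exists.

141

gcd(55, 945) = 5, and 5 | 195, so solutions exist.
Divide through by 5: 11*x mod 189 = 39.
11⁻¹ ≡ 86 (mod 189).
x ≡ 86*39 ≡ 141 (mod 189).
The smallest non-negative solution is x = 141.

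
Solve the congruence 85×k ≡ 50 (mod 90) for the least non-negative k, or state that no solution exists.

gcd(85, 90) = 5, and 5 | 50, so solutions exist.
Divide through by 5: 17×k mod 18 = 10.
17⁻¹ ≡ 17 (mod 18).
k ≡ 17×10 ≡ 8 (mod 18).
The smallest non-negative solution is k = 8.

8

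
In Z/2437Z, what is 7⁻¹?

2089

2437 = 348*7 + 1
7 = 7*1 + 0
gcd(7, 2437) = 1, so the inverse exists.
Back-substitute for 1:
1 = 1*2437 − 348*7
So 7⁻¹ ≡ −348 ≡ 2089 (mod 2437).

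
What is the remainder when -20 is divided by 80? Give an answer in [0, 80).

-20 = -1*80 + 60, so -20 ≡ 60 (mod 80).

60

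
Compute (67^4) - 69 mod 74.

38

(67)^4 ≡ 33 (mod 74)
33 - 69 = -36 ≡ 38 (mod 74)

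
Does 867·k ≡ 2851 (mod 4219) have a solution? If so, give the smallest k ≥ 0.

232

gcd(867, 4219) = 1, so a unique solution mod 4219 exists.
867⁻¹ ≡ 3528 (mod 4219).
k ≡ 3528·2851 ≡ 232 (mod 4219).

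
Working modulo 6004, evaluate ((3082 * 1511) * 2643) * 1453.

3418

3082 * 1511 = 4656902 ≡ 3802 (mod 6004)
3802 * 2643 = 10048686 ≡ 3994 (mod 6004)
3994 * 1453 = 5803282 ≡ 3418 (mod 6004)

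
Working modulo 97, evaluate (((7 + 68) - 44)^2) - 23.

7 + 68 = 75
75 - 44 = 31
(31)^2 ≡ 88 (mod 97)
88 - 23 = 65

65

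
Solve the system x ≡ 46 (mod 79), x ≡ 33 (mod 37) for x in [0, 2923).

2179

79⁻¹ mod 37: 79×15 ≡ 1 (mod 37), so 79⁻¹ ≡ 15.
x = 46 + 79×((33 − 46)×15 mod 37) = 46 + 79×27 = 2179.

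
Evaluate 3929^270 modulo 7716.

4861

Using repeated squaring:
270 in binary is 100001110, i.e. 270 = 256 + 8 + 4 + 2.
3929^1 ≡ 3929 (mod 7716)
3929^2 ≡ 3929^2 = 15437041 ≡ 5041 (mod 7716)
3929^4 ≡ 5041^2 = 25411681 ≡ 2893 (mod 7716)
3929^8 ≡ 2893^2 = 8369449 ≡ 5305 (mod 7716)
3929^16 ≡ 5305^2 = 28143025 ≡ 2773 (mod 7716)
3929^32 ≡ 2773^2 = 7689529 ≡ 4393 (mod 7716)
3929^64 ≡ 4393^2 = 19298449 ≡ 733 (mod 7716)
3929^128 ≡ 733^2 = 537289 ≡ 4885 (mod 7716)
3929^256 ≡ 4885^2 = 23863225 ≡ 5353 (mod 7716)
3929^270 = 3929^256 · 3929^8 · 3929^4 · 3929^2 ≡ 5353 · 5305 · 2893 · 5041 (mod 7716).
Accumulate the product:
5353 · 5305 = 28397665 ≡ 2785
2785 · 2893 = 8057005 ≡ 1501
1501 · 5041 = 7566541 ≡ 4861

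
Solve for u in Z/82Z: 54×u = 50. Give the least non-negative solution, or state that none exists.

gcd(54, 82) = 2, and 2 | 50, so solutions exist.
Divide through by 2: 27×u = 25 (mod 41).
27⁻¹ ≡ 38 (mod 41).
u ≡ 38×25 ≡ 7 (mod 41).
The smallest non-negative solution is u = 7.

7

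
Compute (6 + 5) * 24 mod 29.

3

6 + 5 = 11
11 * 24 = 264 ≡ 3 (mod 29)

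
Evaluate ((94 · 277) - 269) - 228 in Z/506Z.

94 · 277 = 26038 ≡ 232 (mod 506)
232 - 269 = -37 ≡ 469 (mod 506)
469 - 228 = 241

241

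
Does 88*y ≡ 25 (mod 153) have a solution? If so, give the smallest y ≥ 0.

gcd(88, 153) = 1, so a unique solution mod 153 exists.
88⁻¹ ≡ 40 (mod 153).
y ≡ 40*25 ≡ 82 (mod 153).

82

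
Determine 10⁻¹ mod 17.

12

17 = 1×10 + 7
10 = 1×7 + 3
7 = 2×3 + 1
3 = 3×1 + 0
gcd(10, 17) = 1, so the inverse exists.
Back-substitute for 1:
1 = 1×7 − 2×3
  = −2×10 + 3×7
  = 3×17 − 5×10
So 10⁻¹ ≡ −5 ≡ 12 (mod 17).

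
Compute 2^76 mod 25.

Compute successive squares:
2^1 ≡ 2 (mod 25)
2^2 ≡ 2^2 = 4 (mod 25)
2^4 ≡ 4^2 = 16 (mod 25)
2^8 ≡ 16^2 = 256 ≡ 6 (mod 25)
2^16 ≡ 6^2 = 36 ≡ 11 (mod 25)
2^32 ≡ 11^2 = 121 ≡ 21 (mod 25)
2^64 ≡ 21^2 = 441 ≡ 16 (mod 25)
2^76 = 2^64 × 2^8 × 2^4 ≡ 16 × 6 × 16 (mod 25).
Accumulate the product:
16 × 6 = 96 ≡ 21
21 × 16 = 336 ≡ 11

11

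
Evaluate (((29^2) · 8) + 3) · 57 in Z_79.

43

(29)^2 ≡ 51 (mod 79)
51 · 8 = 408 ≡ 13 (mod 79)
13 + 3 = 16
16 · 57 = 912 ≡ 43 (mod 79)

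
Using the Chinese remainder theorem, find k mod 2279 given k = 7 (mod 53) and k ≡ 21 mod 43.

53⁻¹ mod 43: 53*13 ≡ 1 (mod 43), so 53⁻¹ ≡ 13.
k = 7 + 53*((21 − 7)*13 mod 43) = 7 + 53*10 = 537.
Check: 537 mod 53 = 7, 537 mod 43 = 21. ✓

537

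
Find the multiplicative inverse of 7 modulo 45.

Run the extended Euclidean algorithm:
45 = 6·7 + 3
7 = 2·3 + 1
3 = 3·1 + 0
gcd(7, 45) = 1, so the inverse exists.
Bézout: 1 = −2·45 + 13·7.
So 7⁻¹ ≡ 13 (mod 45).

13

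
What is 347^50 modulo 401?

356

Compute successive squares:
50 in binary is 110010, i.e. 50 = 32 + 16 + 2.
347^1 ≡ 347 (mod 401)
347^2 ≡ 347^2 = 120409 ≡ 109 (mod 401)
347^4 ≡ 109^2 = 11881 ≡ 252 (mod 401)
347^8 ≡ 252^2 = 63504 ≡ 146 (mod 401)
347^16 ≡ 146^2 = 21316 ≡ 63 (mod 401)
347^32 ≡ 63^2 = 3969 ≡ 360 (mod 401)
347^50 = 347^32 · 347^16 · 347^2 ≡ 360 · 63 · 109 (mod 401).
Accumulate the product:
360 · 63 = 22680 ≡ 224
224 · 109 = 24416 ≡ 356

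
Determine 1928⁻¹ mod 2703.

By the extended Euclidean algorithm:
2703 = 1·1928 + 775
1928 = 2·775 + 378
775 = 2·378 + 19
378 = 19·19 + 17
19 = 1·17 + 2
17 = 8·2 + 1
2 = 2·1 + 0
gcd(1928, 2703) = 1, so the inverse exists.
Back-substitute for 1:
1 = 1·17 − 8·2
  = −8·19 + 9·17
  = 9·378 − 179·19
  = −179·775 + 367·378
  = 367·1928 − 913·775
  = −913·2703 + 1280·1928
So 1928⁻¹ ≡ 1280 (mod 2703).

1280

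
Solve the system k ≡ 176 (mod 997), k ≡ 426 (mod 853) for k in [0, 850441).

368069

997⁻¹ mod 853: 997·776 ≡ 1 (mod 853), so 997⁻¹ ≡ 776.
k = 176 + 997·((426 − 176)·776 mod 853) = 176 + 997·369 = 368069.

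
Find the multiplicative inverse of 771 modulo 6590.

3701

6590 = 8*771 + 422
771 = 1*422 + 349
422 = 1*349 + 73
349 = 4*73 + 57
73 = 1*57 + 16
57 = 3*16 + 9
16 = 1*9 + 7
9 = 1*7 + 2
7 = 3*2 + 1
2 = 2*1 + 0
gcd(771, 6590) = 1, so the inverse exists.
Bézout: 1 = 338*6590 − 2889*771.
So 771⁻¹ ≡ −2889 ≡ 3701 (mod 6590).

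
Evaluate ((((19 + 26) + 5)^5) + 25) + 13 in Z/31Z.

12

19 + 26 = 45 ≡ 14 (mod 31)
14 + 5 = 19
(19)^5 ≡ 5 (mod 31)
5 + 25 = 30
30 + 13 = 43 ≡ 12 (mod 31)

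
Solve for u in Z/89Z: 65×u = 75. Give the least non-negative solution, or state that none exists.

8

gcd(65, 89) = 1, so a unique solution mod 89 exists.
65⁻¹ ≡ 63 (mod 89).
u ≡ 63×75 ≡ 8 (mod 89).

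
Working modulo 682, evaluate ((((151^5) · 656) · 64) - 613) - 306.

63

(151)^5 ≡ 681 (mod 682)
681 · 656 = 446736 ≡ 26 (mod 682)
26 · 64 = 1664 ≡ 300 (mod 682)
300 - 613 = -313 ≡ 369 (mod 682)
369 - 306 = 63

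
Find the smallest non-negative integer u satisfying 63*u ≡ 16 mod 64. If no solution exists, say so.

48

gcd(63, 64) = 1, so a unique solution mod 64 exists.
63⁻¹ ≡ 63 (mod 64).
u ≡ 63*16 ≡ 48 (mod 64).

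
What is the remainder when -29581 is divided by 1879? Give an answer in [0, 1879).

483

-29581 = -16·1879 + 483, so -29581 ≡ 483 (mod 1879).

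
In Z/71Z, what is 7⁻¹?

61

71 = 10*7 + 1
7 = 7*1 + 0
gcd(7, 71) = 1, so the inverse exists.
Back-substitute for 1:
1 = 1*71 − 10*7
So 7⁻¹ ≡ −10 ≡ 61 (mod 71).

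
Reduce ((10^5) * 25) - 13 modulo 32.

(10)^5 ≡ 0 (mod 32)
0 * 25 = 0
0 - 13 = -13 ≡ 19 (mod 32)

19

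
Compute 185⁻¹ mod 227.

227 = 1*185 + 42
185 = 4*42 + 17
42 = 2*17 + 8
17 = 2*8 + 1
8 = 8*1 + 0
gcd(185, 227) = 1, so the inverse exists.
Bézout: 1 = −22*227 + 27*185.
So 185⁻¹ ≡ 27 (mod 227).

27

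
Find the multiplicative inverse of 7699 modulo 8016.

2731

Run the extended Euclidean algorithm:
8016 = 1·7699 + 317
7699 = 24·317 + 91
317 = 3·91 + 44
91 = 2·44 + 3
44 = 14·3 + 2
3 = 1·2 + 1
2 = 2·1 + 0
gcd(7699, 8016) = 1, so the inverse exists.
Back-substitute for 1:
1 = 1·3 − 1·2
  = −1·44 + 15·3
  = 15·91 − 31·44
  = −31·317 + 108·91
  = 108·7699 − 2623·317
  = −2623·8016 + 2731·7699
So 7699⁻¹ ≡ 2731 (mod 8016).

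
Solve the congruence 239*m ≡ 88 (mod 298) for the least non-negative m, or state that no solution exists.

gcd(239, 298) = 1, so a unique solution mod 298 exists.
239⁻¹ ≡ 101 (mod 298).
m ≡ 101*88 ≡ 246 (mod 298).

246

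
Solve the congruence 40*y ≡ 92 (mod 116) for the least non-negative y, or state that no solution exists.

gcd(40, 116) = 4, and 4 | 92, so solutions exist.
Divide through by 4: 10*y ≡ 23 mod 29.
10⁻¹ ≡ 3 (mod 29).
y ≡ 3*23 ≡ 11 (mod 29).
The smallest non-negative solution is y = 11.

11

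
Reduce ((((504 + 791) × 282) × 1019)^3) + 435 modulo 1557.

147

504 + 791 = 1295
1295 × 282 = 365190 ≡ 852 (mod 1557)
852 × 1019 = 868188 ≡ 939 (mod 1557)
(939)^3 ≡ 1269 (mod 1557)
1269 + 435 = 1704 ≡ 147 (mod 1557)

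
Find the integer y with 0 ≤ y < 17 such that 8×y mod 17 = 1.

15

By the extended Euclidean algorithm:
17 = 2*8 + 1
8 = 8*1 + 0
gcd(8, 17) = 1, so the inverse exists.
Back-substitute for 1:
1 = 1*17 − 2*8
So 8⁻¹ ≡ −2 ≡ 15 (mod 17).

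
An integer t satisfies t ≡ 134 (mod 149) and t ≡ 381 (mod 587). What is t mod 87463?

149⁻¹ mod 587: 149×457 ≡ 1 (mod 587), so 149⁻¹ ≡ 457.
t = 134 + 149×((381 − 134)×457 mod 587) = 134 + 149×175 = 26209.

26209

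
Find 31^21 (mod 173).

25

Compute successive squares:
31^1 ≡ 31 (mod 173)
31^2 ≡ 31^2 = 961 ≡ 96 (mod 173)
31^4 ≡ 96^2 = 9216 ≡ 47 (mod 173)
31^8 ≡ 47^2 = 2209 ≡ 133 (mod 173)
31^16 ≡ 133^2 = 17689 ≡ 43 (mod 173)
31^21 = 31^16 * 31^4 * 31^1 ≡ 43 * 47 * 31 (mod 173).
Accumulate the product:
43 * 47 = 2021 ≡ 118
118 * 31 = 3658 ≡ 25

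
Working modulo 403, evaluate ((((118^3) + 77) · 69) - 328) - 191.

27

(118)^3 ≡ 1 (mod 403)
1 + 77 = 78
78 · 69 = 5382 ≡ 143 (mod 403)
143 - 328 = -185 ≡ 218 (mod 403)
218 - 191 = 27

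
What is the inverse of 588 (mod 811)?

40

811 = 1·588 + 223
588 = 2·223 + 142
223 = 1·142 + 81
142 = 1·81 + 61
81 = 1·61 + 20
61 = 3·20 + 1
20 = 20·1 + 0
gcd(588, 811) = 1, so the inverse exists.
Bézout: 1 = −29·811 + 40·588.
So 588⁻¹ ≡ 40 (mod 811).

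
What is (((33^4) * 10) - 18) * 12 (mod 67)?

26

(33)^4 ≡ 21 (mod 67)
21 * 10 = 210 ≡ 9 (mod 67)
9 - 18 = -9 ≡ 58 (mod 67)
58 * 12 = 696 ≡ 26 (mod 67)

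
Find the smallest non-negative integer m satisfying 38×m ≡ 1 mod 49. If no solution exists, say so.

gcd(38, 49) = 1, so a unique solution mod 49 exists.
38⁻¹ ≡ 40 (mod 49).
m ≡ 40×1 ≡ 40 (mod 49).

40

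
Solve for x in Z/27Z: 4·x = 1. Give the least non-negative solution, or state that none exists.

gcd(4, 27) = 1, so a unique solution mod 27 exists.
4⁻¹ ≡ 7 (mod 27).
x ≡ 7·1 ≡ 7 (mod 27).

7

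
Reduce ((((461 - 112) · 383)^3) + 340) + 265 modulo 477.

461 - 112 = 349
349 · 383 = 133667 ≡ 107 (mod 477)
(107)^3 ≡ 107 (mod 477)
107 + 340 = 447
447 + 265 = 712 ≡ 235 (mod 477)

235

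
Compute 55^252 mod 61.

20

252 in binary is 11111100, i.e. 252 = 128 + 64 + 32 + 16 + 8 + 4.
55^1 ≡ 55 (mod 61)
55^2 ≡ 55^2 = 3025 ≡ 36 (mod 61)
55^4 ≡ 36^2 = 1296 ≡ 15 (mod 61)
55^8 ≡ 15^2 = 225 ≡ 42 (mod 61)
55^16 ≡ 42^2 = 1764 ≡ 56 (mod 61)
55^32 ≡ 56^2 = 3136 ≡ 25 (mod 61)
55^64 ≡ 25^2 = 625 ≡ 15 (mod 61)
55^128 ≡ 15^2 = 225 ≡ 42 (mod 61)
55^252 = 55^128 · 55^64 · 55^32 · 55^16 · 55^8 · 55^4 ≡ 42 · 15 · 25 · 56 · 42 · 15 (mod 61).
Accumulate the product:
42 · 15 = 630 ≡ 20
20 · 25 = 500 ≡ 12
12 · 56 = 672 ≡ 1
1 · 42 = 42
42 · 15 = 630 ≡ 20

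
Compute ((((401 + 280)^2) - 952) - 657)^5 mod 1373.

401 + 280 = 681
(681)^2 ≡ 1060 (mod 1373)
1060 - 952 = 108
108 - 657 = -549 ≡ 824 (mod 1373)
(824)^5 ≡ 1181 (mod 1373)

1181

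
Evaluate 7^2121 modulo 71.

Compute successive squares:
2121 in binary is 100001001001, i.e. 2121 = 2048 + 64 + 8 + 1.
7^1 ≡ 7 (mod 71)
7^2 ≡ 7^2 = 49 (mod 71)
7^4 ≡ 49^2 = 2401 ≡ 58 (mod 71)
7^8 ≡ 58^2 = 3364 ≡ 27 (mod 71)
7^16 ≡ 27^2 = 729 ≡ 19 (mod 71)
7^32 ≡ 19^2 = 361 ≡ 6 (mod 71)
7^64 ≡ 6^2 = 36 (mod 71)
7^128 ≡ 36^2 = 1296 ≡ 18 (mod 71)
7^256 ≡ 18^2 = 324 ≡ 40 (mod 71)
7^512 ≡ 40^2 = 1600 ≡ 38 (mod 71)
7^1024 ≡ 38^2 = 1444 ≡ 24 (mod 71)
7^2048 ≡ 24^2 = 576 ≡ 8 (mod 71)
7^2121 = 7^2048 · 7^64 · 7^8 · 7^1 ≡ 8 · 36 · 27 · 7 (mod 71).
Accumulate the product:
8 · 36 = 288 ≡ 4
4 · 27 = 108 ≡ 37
37 · 7 = 259 ≡ 46

46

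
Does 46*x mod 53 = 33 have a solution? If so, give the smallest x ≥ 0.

18

gcd(46, 53) = 1, so a unique solution mod 53 exists.
46⁻¹ ≡ 15 (mod 53).
x ≡ 15*33 ≡ 18 (mod 53).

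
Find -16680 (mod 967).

726

-16680 = -18×967 + 726, so -16680 ≡ 726 (mod 967).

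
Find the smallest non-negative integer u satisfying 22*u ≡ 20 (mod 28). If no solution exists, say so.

6

gcd(22, 28) = 2, and 2 | 20, so solutions exist.
Divide through by 2: 11*u = 10 (mod 14).
11⁻¹ ≡ 9 (mod 14).
u ≡ 9*10 ≡ 6 (mod 14).
The smallest non-negative solution is u = 6.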